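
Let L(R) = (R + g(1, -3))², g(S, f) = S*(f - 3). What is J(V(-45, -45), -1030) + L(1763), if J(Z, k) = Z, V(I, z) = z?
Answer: 3087004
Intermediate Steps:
g(S, f) = S*(-3 + f)
L(R) = (-6 + R)² (L(R) = (R + 1*(-3 - 3))² = (R + 1*(-6))² = (R - 6)² = (-6 + R)²)
J(V(-45, -45), -1030) + L(1763) = -45 + (-6 + 1763)² = -45 + 1757² = -45 + 3087049 = 3087004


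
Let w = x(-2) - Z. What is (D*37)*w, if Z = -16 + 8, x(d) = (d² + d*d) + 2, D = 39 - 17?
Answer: 14652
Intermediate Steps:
D = 22
x(d) = 2 + 2*d² (x(d) = (d² + d²) + 2 = 2*d² + 2 = 2 + 2*d²)
Z = -8
w = 18 (w = (2 + 2*(-2)²) - 1*(-8) = (2 + 2*4) + 8 = (2 + 8) + 8 = 10 + 8 = 18)
(D*37)*w = (22*37)*18 = 814*18 = 14652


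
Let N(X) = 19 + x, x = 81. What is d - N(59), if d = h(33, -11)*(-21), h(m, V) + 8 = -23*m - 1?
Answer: 16028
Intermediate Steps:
h(m, V) = -9 - 23*m (h(m, V) = -8 + (-23*m - 1) = -8 + (-1 - 23*m) = -9 - 23*m)
N(X) = 100 (N(X) = 19 + 81 = 100)
d = 16128 (d = (-9 - 23*33)*(-21) = (-9 - 759)*(-21) = -768*(-21) = 16128)
d - N(59) = 16128 - 1*100 = 16128 - 100 = 16028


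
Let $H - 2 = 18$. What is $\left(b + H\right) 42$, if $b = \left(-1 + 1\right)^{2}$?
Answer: $840$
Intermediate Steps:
$H = 20$ ($H = 2 + 18 = 20$)
$b = 0$ ($b = 0^{2} = 0$)
$\left(b + H\right) 42 = \left(0 + 20\right) 42 = 20 \cdot 42 = 840$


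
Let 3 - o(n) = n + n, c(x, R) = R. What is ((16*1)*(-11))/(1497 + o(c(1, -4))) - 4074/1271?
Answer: -1591822/479167 ≈ -3.3221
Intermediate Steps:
o(n) = 3 - 2*n (o(n) = 3 - (n + n) = 3 - 2*n)
((16*1)*(-11))/(1497 + o(c(1, -4))) - 4074/1271 = ((16*1)*(-11))/(1497 + (3 - 2*(-4))) - 4074/1271 = (16*(-11))/(1497 + (3 + 8)) - 4074*1/1271 = -176/(1497 + 11) - 4074/1271 = -176/1508 - 4074/1271 = -176*1/1508 - 4074/1271 = -44/377 - 4074/1271 = -1591822/479167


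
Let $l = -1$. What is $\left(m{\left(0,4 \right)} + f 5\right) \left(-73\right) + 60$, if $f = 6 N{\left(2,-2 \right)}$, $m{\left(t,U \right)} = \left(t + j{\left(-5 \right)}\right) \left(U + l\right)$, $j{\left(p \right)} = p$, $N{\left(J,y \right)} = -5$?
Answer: $12105$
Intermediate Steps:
$m{\left(t,U \right)} = \left(-1 + U\right) \left(-5 + t\right)$ ($m{\left(t,U \right)} = \left(t - 5\right) \left(U - 1\right) = \left(-5 + t\right) \left(-1 + U\right) = \left(-1 + U\right) \left(-5 + t\right)$)
$f = -30$ ($f = 6 \left(-5\right) = -30$)
$\left(m{\left(0,4 \right)} + f 5\right) \left(-73\right) + 60 = \left(\left(5 - 0 - 20 + 4 \cdot 0\right) - 150\right) \left(-73\right) + 60 = \left(\left(5 + 0 - 20 + 0\right) - 150\right) \left(-73\right) + 60 = \left(-15 - 150\right) \left(-73\right) + 60 = \left(-165\right) \left(-73\right) + 60 = 12045 + 60 = 12105$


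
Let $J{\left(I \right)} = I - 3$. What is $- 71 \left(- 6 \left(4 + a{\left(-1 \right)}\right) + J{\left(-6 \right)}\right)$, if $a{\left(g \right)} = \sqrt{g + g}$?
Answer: $2343 + 426 i \sqrt{2} \approx 2343.0 + 602.46 i$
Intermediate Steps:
$a{\left(g \right)} = \sqrt{2} \sqrt{g}$ ($a{\left(g \right)} = \sqrt{2 g} = \sqrt{2} \sqrt{g}$)
$J{\left(I \right)} = -3 + I$ ($J{\left(I \right)} = I - 3 = -3 + I$)
$- 71 \left(- 6 \left(4 + a{\left(-1 \right)}\right) + J{\left(-6 \right)}\right) = - 71 \left(- 6 \left(4 + \sqrt{2} \sqrt{-1}\right) - 9\right) = - 71 \left(- 6 \left(4 + \sqrt{2} i\right) - 9\right) = - 71 \left(- 6 \left(4 + i \sqrt{2}\right) - 9\right) = - 71 \left(\left(-24 - 6 i \sqrt{2}\right) - 9\right) = - 71 \left(-33 - 6 i \sqrt{2}\right) = 2343 + 426 i \sqrt{2}$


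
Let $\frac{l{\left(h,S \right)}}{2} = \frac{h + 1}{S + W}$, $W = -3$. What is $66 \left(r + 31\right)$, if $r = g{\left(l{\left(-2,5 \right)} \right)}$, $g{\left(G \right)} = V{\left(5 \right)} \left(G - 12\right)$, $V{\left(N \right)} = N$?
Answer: $-2244$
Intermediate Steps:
$l{\left(h,S \right)} = \frac{2 \left(1 + h\right)}{-3 + S}$ ($l{\left(h,S \right)} = 2 \frac{h + 1}{S - 3} = 2 \frac{1 + h}{-3 + S} = \frac{2 \left(1 + h\right)}{-3 + S}$)
$g{\left(G \right)} = -60 + 5 G$ ($g{\left(G \right)} = 5 \left(G - 12\right) = 5 \left(-12 + G\right) = -60 + 5 G$)
$r = -65$ ($r = -60 + 5 \frac{2 \left(1 - 2\right)}{-3 + 5} = -60 + 5 \cdot 2 \cdot \frac{1}{2} \left(-1\right) = -60 + 5 \left(-1\right) = -60 - 5 = -65$)
$66 \left(r + 31\right) = 66 \left(-65 + 31\right) = 66 \left(-34\right) = -2244$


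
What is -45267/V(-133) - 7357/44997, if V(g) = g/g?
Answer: -2036886556/44997 ≈ -45267.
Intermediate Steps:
V(g) = 1
-45267/V(-133) - 7357/44997 = -45267/1 - 7357/44997 = -45267*1 - 7357*1/44997 = -45267 - 7357/44997 = -2036886556/44997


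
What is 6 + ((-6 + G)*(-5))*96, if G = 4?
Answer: 966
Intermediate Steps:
6 + ((-6 + G)*(-5))*96 = 6 + ((-6 + 4)*(-5))*96 = 6 - 2*(-5)*96 = 6 + 10*96 = 6 + 960 = 966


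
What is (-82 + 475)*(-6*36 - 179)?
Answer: -155235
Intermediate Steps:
(-82 + 475)*(-6*36 - 179) = 393*(-216 - 179) = 393*(-395) = -155235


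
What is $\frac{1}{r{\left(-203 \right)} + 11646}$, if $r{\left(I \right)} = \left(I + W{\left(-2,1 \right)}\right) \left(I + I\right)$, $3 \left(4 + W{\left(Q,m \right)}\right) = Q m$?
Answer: $\frac{3}{287876} \approx 1.0421 \cdot 10^{-5}$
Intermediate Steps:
$W{\left(Q,m \right)} = -4 + \frac{Q m}{3}$
$r{\left(I \right)} = 2 I \left(- \frac{14}{3} + I\right)$ ($r{\left(I \right)} = \left(I - \left(4 + \frac{2}{3} \cdot 1\right)\right) \left(I + I\right) = \left(I - \frac{14}{3}\right) 2 I = \left(- \frac{14}{3} + I\right) 2 I = 2 I \left(- \frac{14}{3} + I\right)$)
$\frac{1}{r{\left(-203 \right)} + 11646} = \frac{1}{\frac{2}{3} \left(-203\right) \left(-14 + 3 \left(-203\right)\right) + 11646} = \frac{1}{\frac{2}{3} \left(-203\right) \left(-14 - 609\right) + 11646} = \frac{1}{\frac{2}{3} \left(-203\right) \left(-623\right) + 11646} = \frac{1}{\frac{252938}{3} + 11646} = \frac{1}{\frac{287876}{3}} = \frac{3}{287876}$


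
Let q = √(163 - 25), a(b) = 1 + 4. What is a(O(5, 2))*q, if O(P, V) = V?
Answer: 5*√138 ≈ 58.737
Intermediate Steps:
a(b) = 5
q = √138 ≈ 11.747
a(O(5, 2))*q = 5*√138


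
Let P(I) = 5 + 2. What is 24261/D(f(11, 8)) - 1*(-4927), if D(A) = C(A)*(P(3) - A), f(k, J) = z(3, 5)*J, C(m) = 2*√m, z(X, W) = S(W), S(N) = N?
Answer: 4927 - 8087*√10/440 ≈ 4868.9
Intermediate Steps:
z(X, W) = W
P(I) = 7
f(k, J) = 5*J
D(A) = 2*√A*(7 - A) (D(A) = (2*√A)*(7 - A) = 2*√A*(7 - A))
24261/D(f(11, 8)) - 1*(-4927) = 24261/((2*√(5*8)*(7 - 5*8))) - 1*(-4927) = 24261/((2*√40*(7 - 1*40))) + 4927 = 24261/((2*(2*√10)*(7 - 40))) + 4927 = 24261/((2*(2*√10)*(-33))) + 4927 = 24261/((-132*√10)) + 4927 = 24261*(-√10/1320) + 4927 = -8087*√10/440 + 4927 = 4927 - 8087*√10/440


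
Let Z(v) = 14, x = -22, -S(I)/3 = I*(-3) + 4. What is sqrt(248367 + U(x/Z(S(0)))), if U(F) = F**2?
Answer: 62*sqrt(3166)/7 ≈ 498.37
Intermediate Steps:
S(I) = -12 + 9*I (S(I) = -3*(I*(-3) + 4) = -3*(-3*I + 4) = -3*(4 - 3*I) = -12 + 9*I)
sqrt(248367 + U(x/Z(S(0)))) = sqrt(248367 + (-22/14)**2) = sqrt(248367 + (-22*1/14)**2) = sqrt(248367 + (-11/7)**2) = sqrt(248367 + 121/49) = sqrt(12170104/49) = 62*sqrt(3166)/7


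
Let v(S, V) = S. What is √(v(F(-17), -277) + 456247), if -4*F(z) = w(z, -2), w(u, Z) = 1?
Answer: √1824987/2 ≈ 675.46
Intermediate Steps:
F(z) = -¼ (F(z) = -¼*1 = -¼)
√(v(F(-17), -277) + 456247) = √(-¼ + 456247) = √(1824987/4) = √1824987/2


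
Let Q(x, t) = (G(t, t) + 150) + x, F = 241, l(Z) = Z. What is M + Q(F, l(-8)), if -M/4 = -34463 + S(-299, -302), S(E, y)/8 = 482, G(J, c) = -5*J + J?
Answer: 122851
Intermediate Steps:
G(J, c) = -4*J
S(E, y) = 3856 (S(E, y) = 8*482 = 3856)
Q(x, t) = 150 + x - 4*t (Q(x, t) = (-4*t + 150) + x = (150 - 4*t) + x = 150 + x - 4*t)
M = 122428 (M = -4*(-34463 + 3856) = -4*(-30607) = 122428)
M + Q(F, l(-8)) = 122428 + (150 + 241 - 4*(-8)) = 122428 + (150 + 241 + 32) = 122428 + 423 = 122851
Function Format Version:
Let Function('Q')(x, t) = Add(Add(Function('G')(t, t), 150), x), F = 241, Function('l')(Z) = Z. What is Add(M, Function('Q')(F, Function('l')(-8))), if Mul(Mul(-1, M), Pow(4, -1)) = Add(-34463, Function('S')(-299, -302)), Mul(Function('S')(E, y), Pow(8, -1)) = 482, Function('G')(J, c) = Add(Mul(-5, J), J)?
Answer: 122851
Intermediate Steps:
Function('G')(J, c) = Mul(-4, J)
Function('S')(E, y) = 3856 (Function('S')(E, y) = Mul(8, 482) = 3856)
Function('Q')(x, t) = Add(150, x, Mul(-4, t)) (Function('Q')(x, t) = Add(Add(Mul(-4, t), 150), x) = Add(Add(150, Mul(-4, t)), x) = Add(150, x, Mul(-4, t)))
M = 122428 (M = Mul(-4, Add(-34463, 3856)) = Mul(-4, -30607) = 122428)
Add(M, Function('Q')(F, Function('l')(-8))) = Add(122428, Add(150, 241, Mul(-4, -8))) = Add(122428, Add(150, 241, 32)) = Add(122428, 423) = 122851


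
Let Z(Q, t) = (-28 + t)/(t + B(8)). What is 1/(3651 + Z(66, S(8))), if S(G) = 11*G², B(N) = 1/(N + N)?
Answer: 11265/41139331 ≈ 0.00027383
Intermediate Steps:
B(N) = 1/(2*N)
Z(Q, t) = (-28 + t)/(1/16 + t) (Z(Q, t) = (-28 + t)/(t + (½)/8) = (-28 + t)/(t + (½)*(⅛)) = (-28 + t)/(t + 1/16) = (-28 + t)/(1/16 + t))
1/(3651 + Z(66, S(8))) = 1/(3651 + 16*(-28 + 11*8²)/(1 + 16*(11*8²))) = 1/(3651 + 16*(-28 + 11*64)/(1 + 16*(11*64))) = 1/(3651 + 16*(-28 + 704)/(1 + 16*704)) = 1/(3651 + 16*676/(1 + 11264)) = 1/(3651 + 16*676/11265) = 1/(3651 + 16*(1/11265)*676) = 1/(3651 + 10816/11265) = 1/(41139331/11265) = 11265/41139331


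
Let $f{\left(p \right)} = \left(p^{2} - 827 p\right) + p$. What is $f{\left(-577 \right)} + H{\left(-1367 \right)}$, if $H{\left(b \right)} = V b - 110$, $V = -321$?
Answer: $1248228$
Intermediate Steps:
$f{\left(p \right)} = p^{2} - 826 p$
$H{\left(b \right)} = -110 - 321 b$ ($H{\left(b \right)} = - 321 b - 110 = -110 - 321 b$)
$f{\left(-577 \right)} + H{\left(-1367 \right)} = - 577 \left(-826 - 577\right) - -438697 = \left(-577\right) \left(-1403\right) + \left(-110 + 438807\right) = 809531 + 438697 = 1248228$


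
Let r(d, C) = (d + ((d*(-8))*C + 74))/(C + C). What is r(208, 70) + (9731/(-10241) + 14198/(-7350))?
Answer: -1279409587/1536150 ≈ -832.87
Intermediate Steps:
r(d, C) = (74 + d - 8*C*d)/(2*C) (r(d, C) = (d + ((-8*d)*C + 74))/((2*C)) = (d + (-8*C*d + 74))*(1/(2*C)) = (d + (74 - 8*C*d))*(1/(2*C)) = (74 + d - 8*C*d)*(1/(2*C)) = (74 + d - 8*C*d)/(2*C))
r(208, 70) + (9731/(-10241) + 14198/(-7350)) = (½)*(74 + 208 - 8*70*208)/70 + (9731/(-10241) + 14198/(-7350)) = (½)*(1/70)*(74 + 208 - 116480) + (9731*(-1/10241) + 14198*(-1/7350)) = (½)*(1/70)*(-116198) + (-9731/10241 - 7099/3675) = -58099/70 - 2213516/768075 = -1279409587/1536150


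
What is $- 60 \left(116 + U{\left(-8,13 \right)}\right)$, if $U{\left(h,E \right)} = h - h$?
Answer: $-6960$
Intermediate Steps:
$U{\left(h,E \right)} = 0$
$- 60 \left(116 + U{\left(-8,13 \right)}\right) = - 60 \left(116 + 0\right) = \left(-60\right) 116 = -6960$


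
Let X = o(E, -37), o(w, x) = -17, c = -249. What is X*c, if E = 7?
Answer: 4233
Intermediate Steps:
X = -17
X*c = -17*(-249) = 4233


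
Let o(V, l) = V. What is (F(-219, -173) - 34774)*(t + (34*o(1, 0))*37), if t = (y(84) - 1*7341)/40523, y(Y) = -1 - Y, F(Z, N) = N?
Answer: -1781266343076/40523 ≈ -4.3957e+7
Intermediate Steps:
t = -7426/40523 (t = ((-1 - 1*84) - 1*7341)/40523 = ((-1 - 84) - 7341)*(1/40523) = (-85 - 7341)*(1/40523) = -7426*1/40523 = -7426/40523 ≈ -0.18325)
(F(-219, -173) - 34774)*(t + (34*o(1, 0))*37) = (-173 - 34774)*(-7426/40523 + (34*1)*37) = -34947*(-7426/40523 + 34*37) = -34947*(-7426/40523 + 1258) = -34947*50970508/40523 = -1781266343076/40523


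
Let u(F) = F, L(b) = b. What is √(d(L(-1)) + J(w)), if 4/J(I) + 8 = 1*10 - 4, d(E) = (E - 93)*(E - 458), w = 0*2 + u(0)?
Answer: 2*√10786 ≈ 207.71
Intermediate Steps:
w = 0 (w = 0*2 + 0 = 0 + 0 = 0)
d(E) = (-458 + E)*(-93 + E) (d(E) = (-93 + E)*(-458 + E) = (-458 + E)*(-93 + E))
J(I) = -2 (J(I) = 4/(-8 + (1*10 - 4)) = 4/(-8 + (10 - 4)) = 4/(-8 + 6) = 4/(-2) = 4*(-½) = -2)
√(d(L(-1)) + J(w)) = √((42594 + (-1)² - 551*(-1)) - 2) = √((42594 + 1 + 551) - 2) = √(43146 - 2) = √43144 = 2*√10786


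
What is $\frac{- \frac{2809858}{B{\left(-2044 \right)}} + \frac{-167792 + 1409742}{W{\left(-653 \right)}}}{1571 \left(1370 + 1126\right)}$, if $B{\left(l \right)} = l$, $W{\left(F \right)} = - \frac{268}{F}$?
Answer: $\frac{2159405533}{2796889004} \approx 0.77207$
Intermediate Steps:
$\frac{- \frac{2809858}{B{\left(-2044 \right)}} + \frac{-167792 + 1409742}{W{\left(-653 \right)}}}{1571 \left(1370 + 1126\right)} = \frac{- \frac{2809858}{-2044} + \frac{-167792 + 1409742}{\left(-268\right) \frac{1}{-653}}}{1571 \left(1370 + 1126\right)} = \frac{\left(-2809858\right) \left(- \frac{1}{2044}\right) + \frac{1241950}{\left(-268\right) \left(- \frac{1}{653}\right)}}{1571 \cdot 2496} = \frac{\frac{1404929}{1022} + \frac{1241950}{\frac{268}{653}}}{3921216} = \left(\frac{1404929}{1022} + 1241950 \cdot \frac{653}{268}\right) \frac{1}{3921216} = \left(\frac{1404929}{1022} + \frac{405496675}{134}\right) \frac{1}{3921216} = \frac{103651465584}{34237} \cdot \frac{1}{3921216} = \frac{2159405533}{2796889004}$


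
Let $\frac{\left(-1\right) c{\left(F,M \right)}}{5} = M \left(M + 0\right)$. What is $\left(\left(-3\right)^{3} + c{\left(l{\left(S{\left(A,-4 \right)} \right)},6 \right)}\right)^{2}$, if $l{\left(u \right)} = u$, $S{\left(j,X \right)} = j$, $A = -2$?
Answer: $42849$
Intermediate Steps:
$c{\left(F,M \right)} = - 5 M^{2}$ ($c{\left(F,M \right)} = - 5 M \left(M + 0\right) = - 5 M M = - 5 M^{2}$)
$\left(\left(-3\right)^{3} + c{\left(l{\left(S{\left(A,-4 \right)} \right)},6 \right)}\right)^{2} = \left(\left(-3\right)^{3} - 5 \cdot 6^{2}\right)^{2} = \left(-27 - 180\right)^{2} = \left(-207\right)^{2} = 42849$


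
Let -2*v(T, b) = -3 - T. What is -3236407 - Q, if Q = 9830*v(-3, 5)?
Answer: -3236407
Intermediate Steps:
v(T, b) = 3/2 + T/2 (v(T, b) = -(-3 - T)/2 = 3/2 + T/2)
Q = 0 (Q = 9830*(3/2 + (½)*(-3)) = 9830*(3/2 - 3/2) = 9830*0 = 0)
-3236407 - Q = -3236407 - 1*0 = -3236407 + 0 = -3236407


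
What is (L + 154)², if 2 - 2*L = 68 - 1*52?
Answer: 21609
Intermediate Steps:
L = -7 (L = 1 - (68 - 1*52)/2 = 1 - (68 - 52)/2 = 1 - ½*16 = 1 - 8 = -7)
(L + 154)² = (-7 + 154)² = 147² = 21609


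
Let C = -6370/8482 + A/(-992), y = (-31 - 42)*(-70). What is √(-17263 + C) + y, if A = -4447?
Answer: 5110 + 3*I*√2121386364852302/1051768 ≈ 5110.0 + 131.37*I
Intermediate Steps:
y = 5110 (y = -73*(-70) = 5110)
C = 15700207/4207072 (C = -6370/8482 - 4447/(-992) = -6370*1/8482 - 4447*(-1/992) = -3185/4241 + 4447/992 = 15700207/4207072 ≈ 3.7319)
√(-17263 + C) + y = √(-17263 + 15700207/4207072) + 5110 = √(-72610983729/4207072) + 5110 = 3*I*√2121386364852302/1051768 + 5110 = 5110 + 3*I*√2121386364852302/1051768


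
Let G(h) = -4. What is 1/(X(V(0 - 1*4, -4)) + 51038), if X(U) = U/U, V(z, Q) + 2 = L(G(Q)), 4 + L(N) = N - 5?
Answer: 1/51039 ≈ 1.9593e-5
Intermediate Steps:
L(N) = -9 + N (L(N) = -4 + (N - 5) = -4 + (-5 + N) = -9 + N)
V(z, Q) = -15 (V(z, Q) = -2 + (-9 - 4) = -2 - 13 = -15)
X(U) = 1
1/(X(V(0 - 1*4, -4)) + 51038) = 1/(1 + 51038) = 1/51039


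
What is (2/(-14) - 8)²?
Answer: 3249/49 ≈ 66.306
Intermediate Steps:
(2/(-14) - 8)² = (2*(-1/14) - 8)² = (-⅐ - 8)² = (-57/7)² = 3249/49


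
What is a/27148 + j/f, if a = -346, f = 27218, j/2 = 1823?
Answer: 22391045/184728566 ≈ 0.12121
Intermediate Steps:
j = 3646 (j = 2*1823 = 3646)
a/27148 + j/f = -346/27148 + 3646/27218 = -346*1/27148 + 3646*(1/27218) = -173/13574 + 1823/13609 = 22391045/184728566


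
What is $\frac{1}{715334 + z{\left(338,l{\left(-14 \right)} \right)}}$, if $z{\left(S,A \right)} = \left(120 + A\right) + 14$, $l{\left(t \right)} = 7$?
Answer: $\frac{1}{715475} \approx 1.3977 \cdot 10^{-6}$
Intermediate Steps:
$z{\left(S,A \right)} = 134 + A$
$\frac{1}{715334 + z{\left(338,l{\left(-14 \right)} \right)}} = \frac{1}{715334 + \left(134 + 7\right)} = \frac{1}{715334 + 141} = \frac{1}{715475}$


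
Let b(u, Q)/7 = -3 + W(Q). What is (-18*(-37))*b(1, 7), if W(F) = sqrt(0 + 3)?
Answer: -13986 + 4662*sqrt(3) ≈ -5911.2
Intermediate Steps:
W(F) = sqrt(3)
b(u, Q) = -21 + 7*sqrt(3) (b(u, Q) = 7*(-3 + sqrt(3)) = -21 + 7*sqrt(3))
(-18*(-37))*b(1, 7) = (-18*(-37))*(-21 + 7*sqrt(3)) = 666*(-21 + 7*sqrt(3)) = -13986 + 4662*sqrt(3)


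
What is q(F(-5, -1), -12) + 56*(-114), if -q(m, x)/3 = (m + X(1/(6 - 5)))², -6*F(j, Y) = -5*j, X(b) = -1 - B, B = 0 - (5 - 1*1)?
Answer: -76657/12 ≈ -6388.1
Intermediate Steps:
B = -4 (B = 0 - (5 - 1) = 0 - 1*4 = 0 - 4 = -4)
X(b) = 3 (X(b) = -1 - 1*(-4) = -1 + 4 = 3)
F(j, Y) = 5*j/6 (F(j, Y) = -(-5)*j/6 = 5*j/6)
q(m, x) = -3*(3 + m)² (q(m, x) = -3*(m + 3)² = -3*(3 + m)²)
q(F(-5, -1), -12) + 56*(-114) = -3*(3 + (⅚)*(-5))² + 56*(-114) = -3*(3 - 25/6)² - 6384 = -3*(-7/6)² - 6384 = -3*49/36 - 6384 = -49/12 - 6384 = -76657/12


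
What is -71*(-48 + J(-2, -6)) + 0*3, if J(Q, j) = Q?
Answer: 3550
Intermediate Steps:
-71*(-48 + J(-2, -6)) + 0*3 = -71*(-48 - 2) + 0*3 = -71*(-50) + 0 = 3550 + 0 = 3550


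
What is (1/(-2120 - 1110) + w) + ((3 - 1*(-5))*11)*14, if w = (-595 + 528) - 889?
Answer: 891479/3230 ≈ 276.00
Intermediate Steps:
w = -956 (w = -67 - 889 = -956)
(1/(-2120 - 1110) + w) + ((3 - 1*(-5))*11)*14 = (1/(-2120 - 1110) - 956) + ((3 - 1*(-5))*11)*14 = (1/(-3230) - 956) + ((3 + 5)*11)*14 = (-1/3230 - 956) + (8*11)*14 = -3087881/3230 + 88*14 = -3087881/3230 + 1232 = 891479/3230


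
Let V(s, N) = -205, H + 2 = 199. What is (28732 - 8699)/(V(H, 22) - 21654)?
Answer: -20033/21859 ≈ -0.91646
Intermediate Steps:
H = 197 (H = -2 + 199 = 197)
(28732 - 8699)/(V(H, 22) - 21654) = (28732 - 8699)/(-205 - 21654) = 20033/(-21859) = 20033*(-1/21859) = -20033/21859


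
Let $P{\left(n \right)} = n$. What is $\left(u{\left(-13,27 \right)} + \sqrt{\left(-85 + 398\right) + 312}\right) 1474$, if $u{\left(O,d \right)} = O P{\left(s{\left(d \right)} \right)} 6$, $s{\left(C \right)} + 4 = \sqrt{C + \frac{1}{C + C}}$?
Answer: $496738 - \frac{19162 \sqrt{8754}}{3} \approx -1.0088 \cdot 10^{5}$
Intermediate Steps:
$s{\left(C \right)} = -4 + \sqrt{C + \frac{1}{2 C}}$ ($s{\left(C \right)} = -4 + \sqrt{C + \frac{1}{C + C}} = -4 + \sqrt{C + \frac{1}{2 C}}$)
$u{\left(O,d \right)} = 6 O \left(-4 + \frac{\sqrt{\frac{2}{d} + 4 d}}{2}\right)$ ($u{\left(O,d \right)} = O \left(-4 + \frac{\sqrt{\frac{2}{d} + 4 d}}{2}\right) 6 = 6 O \left(-4 + \frac{\sqrt{\frac{2}{d} + 4 d}}{2}\right)$)
$\left(u{\left(-13,27 \right)} + \sqrt{\left(-85 + 398\right) + 312}\right) 1474 = \left(3 \left(-13\right) \left(-8 + \sqrt{2} \sqrt{\frac{1 + 2 \cdot 27^{2}}{27}}\right) + \sqrt{\left(-85 + 398\right) + 312}\right) 1474 = \left(3 \left(-13\right) \left(-8 + \sqrt{2} \sqrt{\frac{1 + 2 \cdot 729}{27}}\right) + \sqrt{313 + 312}\right) 1474 = \left(3 \left(-13\right) \left(-8 + \sqrt{2} \sqrt{\frac{1 + 1458}{27}}\right) + \sqrt{625}\right) 1474 = \left(3 \left(-13\right) \left(-8 + \sqrt{2} \sqrt{\frac{1}{27} \cdot 1459}\right) + 25\right) 1474 = \left(3 \left(-13\right) \left(-8 + \sqrt{2} \sqrt{\frac{1459}{27}}\right) + 25\right) 1474 = \left(3 \left(-13\right) \left(-8 + \sqrt{2} \frac{\sqrt{4377}}{9}\right) + 25\right) 1474 = \left(3 \left(-13\right) \left(-8 + \frac{\sqrt{8754}}{9}\right) + 25\right) 1474 = \left(\left(312 - \frac{13 \sqrt{8754}}{3}\right) + 25\right) 1474 = \left(337 - \frac{13 \sqrt{8754}}{3}\right) 1474 = 496738 - \frac{19162 \sqrt{8754}}{3}$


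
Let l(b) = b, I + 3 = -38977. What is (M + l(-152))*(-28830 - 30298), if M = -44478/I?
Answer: 86925284924/9745 ≈ 8.9200e+6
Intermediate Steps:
I = -38980 (I = -3 - 38977 = -38980)
M = 22239/19490 (M = -44478/(-38980) = -44478*(-1/38980) = 22239/19490 ≈ 1.1410)
(M + l(-152))*(-28830 - 30298) = (22239/19490 - 152)*(-28830 - 30298) = -2940241/19490*(-59128) = 86925284924/9745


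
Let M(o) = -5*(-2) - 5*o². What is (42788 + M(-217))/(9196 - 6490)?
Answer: -192647/2706 ≈ -71.193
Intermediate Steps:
M(o) = 10 - 5*o²
(42788 + M(-217))/(9196 - 6490) = (42788 + (10 - 5*(-217)²))/(9196 - 6490) = (42788 + (10 - 5*47089))/2706 = (42788 + (10 - 235445))*(1/2706) = (42788 - 235435)*(1/2706) = -192647*1/2706 = -192647/2706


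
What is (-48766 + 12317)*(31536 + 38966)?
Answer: -2569727398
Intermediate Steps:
(-48766 + 12317)*(31536 + 38966) = -36449*70502 = -2569727398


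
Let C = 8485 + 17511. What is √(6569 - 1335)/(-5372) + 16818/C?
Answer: 8409/12998 - √5234/5372 ≈ 0.63348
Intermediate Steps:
C = 25996
√(6569 - 1335)/(-5372) + 16818/C = √(6569 - 1335)/(-5372) + 16818/25996 = √5234*(-1/5372) + 16818*(1/25996) = -√5234/5372 + 8409/12998 = 8409/12998 - √5234/5372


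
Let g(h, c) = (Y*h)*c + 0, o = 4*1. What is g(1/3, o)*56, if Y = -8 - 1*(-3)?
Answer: -1120/3 ≈ -373.33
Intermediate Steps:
Y = -5 (Y = -8 + 3 = -5)
o = 4
g(h, c) = -5*c*h (g(h, c) = (-5*h)*c + 0 = -5*c*h + 0 = -5*c*h)
g(1/3, o)*56 = -5*4/3*56 = -5*4*⅓*56 = -20/3*56 = -1120/3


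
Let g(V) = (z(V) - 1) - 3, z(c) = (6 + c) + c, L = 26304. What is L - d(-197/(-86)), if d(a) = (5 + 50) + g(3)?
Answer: 26241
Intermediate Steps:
z(c) = 6 + 2*c
g(V) = 2 + 2*V (g(V) = ((6 + 2*V) - 1) - 3 = (5 + 2*V) - 3 = 2 + 2*V)
d(a) = 63 (d(a) = (5 + 50) + (2 + 2*3) = 55 + (2 + 6) = 55 + 8 = 63)
L - d(-197/(-86)) = 26304 - 1*63 = 26304 - 63 = 26241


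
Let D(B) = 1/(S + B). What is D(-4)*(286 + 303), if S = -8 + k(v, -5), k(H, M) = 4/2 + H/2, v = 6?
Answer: -589/7 ≈ -84.143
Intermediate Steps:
k(H, M) = 2 + H/2 (k(H, M) = 4*(1/2) + H*(1/2) = 2 + H/2)
S = -3 (S = -8 + (2 + (1/2)*6) = -8 + (2 + 3) = -8 + 5 = -3)
D(B) = 1/(-3 + B)
D(-4)*(286 + 303) = (286 + 303)/(-3 - 4) = 589/(-7) = -1/7*589 = -589/7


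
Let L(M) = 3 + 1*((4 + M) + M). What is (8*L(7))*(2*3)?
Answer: 1008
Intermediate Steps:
L(M) = 7 + 2*M (L(M) = 3 + 1*(4 + 2*M) = 3 + (4 + 2*M) = 7 + 2*M)
(8*L(7))*(2*3) = (8*(7 + 2*7))*(2*3) = (8*(7 + 14))*6 = (8*21)*6 = 168*6 = 1008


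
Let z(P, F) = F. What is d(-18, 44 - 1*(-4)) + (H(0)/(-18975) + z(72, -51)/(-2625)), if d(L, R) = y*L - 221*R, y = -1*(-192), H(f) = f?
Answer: -12305983/875 ≈ -14064.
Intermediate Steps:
y = 192
d(L, R) = -221*R + 192*L (d(L, R) = 192*L - 221*R = -221*R + 192*L)
d(-18, 44 - 1*(-4)) + (H(0)/(-18975) + z(72, -51)/(-2625)) = (-221*(44 - 1*(-4)) + 192*(-18)) + (0/(-18975) - 51/(-2625)) = (-221*(44 + 4) - 3456) + (0*(-1/18975) - 51*(-1/2625)) = (-221*48 - 3456) + (0 + 17/875) = (-10608 - 3456) + 17/875 = -14064 + 17/875 = -12305983/875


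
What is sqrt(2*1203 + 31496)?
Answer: sqrt(33902) ≈ 184.13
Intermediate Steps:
sqrt(2*1203 + 31496) = sqrt(2406 + 31496) = sqrt(33902)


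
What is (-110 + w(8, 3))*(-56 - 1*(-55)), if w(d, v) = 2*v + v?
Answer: 101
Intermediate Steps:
w(d, v) = 3*v
(-110 + w(8, 3))*(-56 - 1*(-55)) = (-110 + 3*3)*(-56 - 1*(-55)) = (-110 + 9)*(-56 + 55) = -101*(-1) = 101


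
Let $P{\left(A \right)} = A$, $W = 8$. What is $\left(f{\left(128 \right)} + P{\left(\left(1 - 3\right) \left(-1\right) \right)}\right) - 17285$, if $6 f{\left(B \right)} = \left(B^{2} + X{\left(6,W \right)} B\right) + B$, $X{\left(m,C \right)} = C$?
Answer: $- \frac{43081}{3} \approx -14360.0$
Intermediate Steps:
$f{\left(B \right)} = \frac{B^{2}}{6} + \frac{3 B}{2}$ ($f{\left(B \right)} = \frac{\left(B^{2} + 8 B\right) + B}{6} = \frac{B^{2} + 9 B}{6} = \frac{B^{2}}{6} + \frac{3 B}{2}$)
$\left(f{\left(128 \right)} + P{\left(\left(1 - 3\right) \left(-1\right) \right)}\right) - 17285 = \left(\frac{1}{6} \cdot 128 \left(9 + 128\right) + \left(1 - 3\right) \left(-1\right)\right) - 17285 = \left(\frac{1}{6} \cdot 128 \cdot 137 - -2\right) - 17285 = \left(\frac{8768}{3} + 2\right) - 17285 = \frac{8774}{3} - 17285 = - \frac{43081}{3}$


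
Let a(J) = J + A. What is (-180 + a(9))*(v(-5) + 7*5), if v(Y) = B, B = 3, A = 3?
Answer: -6384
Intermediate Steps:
v(Y) = 3
a(J) = 3 + J (a(J) = J + 3 = 3 + J)
(-180 + a(9))*(v(-5) + 7*5) = (-180 + (3 + 9))*(3 + 7*5) = (-180 + 12)*(3 + 35) = -168*38 = -6384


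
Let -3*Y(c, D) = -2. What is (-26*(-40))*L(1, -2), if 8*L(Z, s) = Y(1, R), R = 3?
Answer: 260/3 ≈ 86.667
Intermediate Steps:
Y(c, D) = ⅔ (Y(c, D) = -⅓*(-2) = ⅔)
L(Z, s) = 1/12 (L(Z, s) = (⅛)*(⅔) = 1/12)
(-26*(-40))*L(1, -2) = -26*(-40)*(1/12) = 1040*(1/12) = 260/3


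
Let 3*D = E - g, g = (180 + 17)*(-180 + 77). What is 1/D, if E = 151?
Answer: 1/6814 ≈ 0.00014676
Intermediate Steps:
g = -20291 (g = 197*(-103) = -20291)
D = 6814 (D = (151 - 1*(-20291))/3 = (151 + 20291)/3 = (⅓)*20442 = 6814)
1/D = 1/6814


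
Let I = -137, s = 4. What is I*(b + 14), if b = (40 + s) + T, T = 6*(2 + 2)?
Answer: -11234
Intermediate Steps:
T = 24 (T = 6*4 = 24)
b = 68 (b = (40 + 4) + 24 = 44 + 24 = 68)
I*(b + 14) = -137*(68 + 14) = -137*82 = -11234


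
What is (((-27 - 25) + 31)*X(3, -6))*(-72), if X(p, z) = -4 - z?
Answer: 3024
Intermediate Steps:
(((-27 - 25) + 31)*X(3, -6))*(-72) = (((-27 - 25) + 31)*(-4 - 1*(-6)))*(-72) = ((-52 + 31)*(-4 + 6))*(-72) = -21*2*(-72) = -42*(-72) = 3024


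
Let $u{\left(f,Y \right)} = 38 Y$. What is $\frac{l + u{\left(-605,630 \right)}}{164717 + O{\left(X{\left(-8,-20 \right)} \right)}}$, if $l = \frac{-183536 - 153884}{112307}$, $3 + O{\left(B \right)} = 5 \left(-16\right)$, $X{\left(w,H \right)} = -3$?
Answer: $\frac{1344146080}{9244775319} \approx 0.1454$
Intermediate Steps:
$O{\left(B \right)} = -83$ ($O{\left(B \right)} = -3 + 5 \left(-16\right) = -3 - 80 = -83$)
$l = - \frac{337420}{112307}$ ($l = \left(-337420\right) \frac{1}{112307} = - \frac{337420}{112307} \approx -3.0044$)
$\frac{l + u{\left(-605,630 \right)}}{164717 + O{\left(X{\left(-8,-20 \right)} \right)}} = \frac{- \frac{337420}{112307} + 38 \cdot 630}{164717 - 83} = \frac{- \frac{337420}{112307} + 23940}{164634} = \frac{2688292160}{112307} \cdot \frac{1}{164634} = \frac{1344146080}{9244775319}$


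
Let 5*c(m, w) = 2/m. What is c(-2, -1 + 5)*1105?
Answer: -221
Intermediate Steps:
c(m, w) = 2/(5*m) (c(m, w) = (2/m)/5 = 2/(5*m))
c(-2, -1 + 5)*1105 = ((2/5)/(-2))*1105 = ((2/5)*(-1/2))*1105 = -1/5*1105 = -221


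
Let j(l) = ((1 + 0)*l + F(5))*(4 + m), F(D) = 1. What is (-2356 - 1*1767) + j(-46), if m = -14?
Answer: -3673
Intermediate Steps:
j(l) = -10 - 10*l (j(l) = ((1 + 0)*l + 1)*(4 - 14) = (1*l + 1)*(-10) = (l + 1)*(-10) = (1 + l)*(-10) = -10 - 10*l)
(-2356 - 1*1767) + j(-46) = (-2356 - 1*1767) + (-10 - 10*(-46)) = (-2356 - 1767) + (-10 + 460) = -4123 + 450 = -3673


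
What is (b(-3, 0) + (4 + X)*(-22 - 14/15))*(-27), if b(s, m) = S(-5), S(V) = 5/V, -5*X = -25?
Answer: 27999/5 ≈ 5599.8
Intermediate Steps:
X = 5 (X = -⅕*(-25) = 5)
b(s, m) = -1 (b(s, m) = 5/(-5) = 5*(-⅕) = -1)
(b(-3, 0) + (4 + X)*(-22 - 14/15))*(-27) = (-1 + (4 + 5)*(-22 - 14/15))*(-27) = (-1 + 9*(-22 - 14*1/15))*(-27) = (-1 + 9*(-22 - 14/15))*(-27) = (-1 + 9*(-344/15))*(-27) = (-1 - 1032/5)*(-27) = -1037/5*(-27) = 27999/5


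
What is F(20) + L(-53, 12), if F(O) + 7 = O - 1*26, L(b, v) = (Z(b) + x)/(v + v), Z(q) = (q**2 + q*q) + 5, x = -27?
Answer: 1321/6 ≈ 220.17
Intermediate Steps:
Z(q) = 5 + 2*q**2 (Z(q) = (q**2 + q**2) + 5 = 2*q**2 + 5 = 5 + 2*q**2)
L(b, v) = (-22 + 2*b**2)/(2*v) (L(b, v) = ((5 + 2*b**2) - 27)/(v + v) = (-22 + 2*b**2)/((2*v)) = (-22 + 2*b**2)*(1/(2*v)) = (-22 + 2*b**2)/(2*v))
F(O) = -33 + O (F(O) = -7 + (O - 1*26) = -7 + (O - 26) = -7 + (-26 + O) = -33 + O)
F(20) + L(-53, 12) = (-33 + 20) + (-11 + (-53)**2)/12 = -13 + (-11 + 2809)/12 = -13 + (1/12)*2798 = -13 + 1399/6 = 1321/6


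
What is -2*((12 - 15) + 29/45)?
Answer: 212/45 ≈ 4.7111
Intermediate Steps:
-2*((12 - 15) + 29/45) = -2*(-3 + 29*(1/45)) = -2*(-3 + 29/45) = -2*(-106/45) = 212/45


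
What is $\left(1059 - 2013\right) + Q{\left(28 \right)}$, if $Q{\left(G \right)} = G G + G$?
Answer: $-142$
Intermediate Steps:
$Q{\left(G \right)} = G + G^{2}$ ($Q{\left(G \right)} = G^{2} + G = G + G^{2}$)
$\left(1059 - 2013\right) + Q{\left(28 \right)} = \left(1059 - 2013\right) + 28 \left(1 + 28\right) = -954 + 28 \cdot 29 = -954 + 812 = -142$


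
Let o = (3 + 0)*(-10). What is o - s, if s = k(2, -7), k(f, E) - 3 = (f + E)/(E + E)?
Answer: -467/14 ≈ -33.357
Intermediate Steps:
k(f, E) = 3 + (E + f)/(2*E) (k(f, E) = 3 + (f + E)/(E + E) = 3 + (E + f)/((2*E)) = 3 + (E + f)*(1/(2*E)) = 3 + (E + f)/(2*E))
s = 47/14 (s = (½)*(2 + 7*(-7))/(-7) = (½)*(-⅐)*(2 - 49) = (½)*(-⅐)*(-47) = 47/14 ≈ 3.3571)
o = -30 (o = 3*(-10) = -30)
o - s = -30 - 1*47/14 = -30 - 47/14 = -467/14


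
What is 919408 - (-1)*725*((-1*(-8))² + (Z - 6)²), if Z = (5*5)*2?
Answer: 2369408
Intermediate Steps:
Z = 50 (Z = 25*2 = 50)
919408 - (-1)*725*((-1*(-8))² + (Z - 6)²) = 919408 - (-1)*725*((-1*(-8))² + (50 - 6)²) = 919408 - (-1)*725*(8² + 44²) = 919408 - (-1)*725*(64 + 1936) = 919408 - (-1)*725*2000 = 919408 - (-1)*1450000 = 919408 - 1*(-1450000) = 919408 + 1450000 = 2369408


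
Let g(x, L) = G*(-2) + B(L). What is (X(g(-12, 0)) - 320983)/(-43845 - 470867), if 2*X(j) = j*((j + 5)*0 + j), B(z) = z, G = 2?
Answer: 320975/514712 ≈ 0.62360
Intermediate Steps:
g(x, L) = -4 + L (g(x, L) = 2*(-2) + L = -4 + L)
X(j) = j²/2 (X(j) = (j*((j + 5)*0 + j))/2 = (j*((5 + j)*0 + j))/2 = (j*(0 + j))/2 = (j*j)/2 = j²/2)
(X(g(-12, 0)) - 320983)/(-43845 - 470867) = ((-4 + 0)²/2 - 320983)/(-43845 - 470867) = ((½)*(-4)² - 320983)/(-514712) = ((½)*16 - 320983)*(-1/514712) = (8 - 320983)*(-1/514712) = -320975*(-1/514712) = 320975/514712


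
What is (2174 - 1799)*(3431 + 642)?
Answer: 1527375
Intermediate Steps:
(2174 - 1799)*(3431 + 642) = 375*4073 = 1527375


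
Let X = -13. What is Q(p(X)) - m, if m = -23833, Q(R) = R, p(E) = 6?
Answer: 23839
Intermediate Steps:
Q(p(X)) - m = 6 - 1*(-23833) = 6 + 23833 = 23839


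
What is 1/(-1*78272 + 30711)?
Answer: -1/47561 ≈ -2.1026e-5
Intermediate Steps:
1/(-1*78272 + 30711) = 1/(-78272 + 30711) = 1/(-47561) = -1/47561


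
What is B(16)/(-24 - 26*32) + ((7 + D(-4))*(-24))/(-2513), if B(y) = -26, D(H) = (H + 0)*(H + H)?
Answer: 433277/1075564 ≈ 0.40284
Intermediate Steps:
D(H) = 2*H**2 (D(H) = H*(2*H) = 2*H**2)
B(16)/(-24 - 26*32) + ((7 + D(-4))*(-24))/(-2513) = -26/(-24 - 26*32) + ((7 + 2*(-4)**2)*(-24))/(-2513) = -26/(-24 - 832) + ((7 + 2*16)*(-24))*(-1/2513) = -26/(-856) + ((7 + 32)*(-24))*(-1/2513) = -26*(-1/856) + (39*(-24))*(-1/2513) = 13/428 - 936*(-1/2513) = 13/428 + 936/2513 = 433277/1075564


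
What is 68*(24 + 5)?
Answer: 1972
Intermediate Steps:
68*(24 + 5) = 68*29 = 1972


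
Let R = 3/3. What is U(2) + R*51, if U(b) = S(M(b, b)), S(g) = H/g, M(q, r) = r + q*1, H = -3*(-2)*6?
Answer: 60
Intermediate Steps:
H = 36 (H = 6*6 = 36)
M(q, r) = q + r (M(q, r) = r + q = q + r)
S(g) = 36/g
U(b) = 18/b (U(b) = 36/(b + b) = 36/((2*b)) = 36*(1/(2*b)) = 18/b)
R = 1 (R = 3*(1/3) = 1)
U(2) + R*51 = 18/2 + 1*51 = 18*(1/2) + 51 = 9 + 51 = 60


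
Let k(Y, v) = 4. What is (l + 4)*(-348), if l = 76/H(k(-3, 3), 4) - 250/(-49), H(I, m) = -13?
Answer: -721752/637 ≈ -1133.0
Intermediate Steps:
l = -474/637 (l = 76/(-13) - 250/(-49) = 76*(-1/13) - 250*(-1/49) = -76/13 + 250/49 = -474/637 ≈ -0.74411)
(l + 4)*(-348) = (-474/637 + 4)*(-348) = (2074/637)*(-348) = -721752/637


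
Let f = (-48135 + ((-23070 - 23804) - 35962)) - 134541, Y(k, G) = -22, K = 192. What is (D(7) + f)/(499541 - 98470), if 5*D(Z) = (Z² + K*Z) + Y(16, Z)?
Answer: -1326189/2005355 ≈ -0.66132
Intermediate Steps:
f = -265512 (f = (-48135 + (-46874 - 35962)) - 134541 = (-48135 - 82836) - 134541 = -130971 - 134541 = -265512)
D(Z) = -22/5 + Z²/5 + 192*Z/5 (D(Z) = ((Z² + 192*Z) - 22)/5 = (-22 + Z² + 192*Z)/5 = -22/5 + Z²/5 + 192*Z/5)
(D(7) + f)/(499541 - 98470) = ((-22/5 + (⅕)*7² + (192/5)*7) - 265512)/(499541 - 98470) = ((-22/5 + (⅕)*49 + 1344/5) - 265512)/401071 = ((-22/5 + 49/5 + 1344/5) - 265512)*(1/401071) = (1371/5 - 265512)*(1/401071) = -1326189/5*1/401071 = -1326189/2005355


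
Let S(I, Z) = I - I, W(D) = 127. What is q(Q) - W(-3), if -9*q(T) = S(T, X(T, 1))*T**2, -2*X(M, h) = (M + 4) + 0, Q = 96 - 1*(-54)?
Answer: -127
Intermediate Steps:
Q = 150 (Q = 96 + 54 = 150)
X(M, h) = -2 - M/2 (X(M, h) = -((M + 4) + 0)/2 = -((4 + M) + 0)/2 = -(4 + M)/2 = -2 - M/2)
S(I, Z) = 0
q(T) = 0 (q(T) = -0*T**2 = -1/9*0 = 0)
q(Q) - W(-3) = 0 - 1*127 = 0 - 127 = -127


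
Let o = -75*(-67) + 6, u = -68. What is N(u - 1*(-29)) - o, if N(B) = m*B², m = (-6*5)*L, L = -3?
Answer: 131859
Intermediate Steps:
m = 90 (m = -6*5*(-3) = -30*(-3) = 90)
o = 5031 (o = 5025 + 6 = 5031)
N(B) = 90*B²
N(u - 1*(-29)) - o = 90*(-68 - 1*(-29))² - 1*5031 = 90*(-68 + 29)² - 5031 = 90*(-39)² - 5031 = 90*1521 - 5031 = 136890 - 5031 = 131859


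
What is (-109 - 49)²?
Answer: 24964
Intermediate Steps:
(-109 - 49)² = (-158)² = 24964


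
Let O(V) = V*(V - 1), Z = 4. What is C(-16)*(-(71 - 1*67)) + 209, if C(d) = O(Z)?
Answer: 161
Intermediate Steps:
O(V) = V*(-1 + V)
C(d) = 12 (C(d) = 4*(-1 + 4) = 4*3 = 12)
C(-16)*(-(71 - 1*67)) + 209 = 12*(-(71 - 1*67)) + 209 = 12*(-(71 - 67)) + 209 = 12*(-1*4) + 209 = 12*(-4) + 209 = -48 + 209 = 161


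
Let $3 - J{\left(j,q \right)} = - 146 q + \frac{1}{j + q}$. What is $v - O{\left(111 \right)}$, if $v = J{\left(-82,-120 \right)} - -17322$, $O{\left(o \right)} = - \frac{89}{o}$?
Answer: $- \frac{4354201}{22422} \approx -194.19$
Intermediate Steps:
$J{\left(j,q \right)} = 3 - \frac{1}{j + q} + 146 q$ ($J{\left(j,q \right)} = 3 - \left(- 146 q + \frac{1}{j + q}\right) = 3 - \left(\frac{1}{j + q} - 146 q\right) = 3 + \left(- \frac{1}{j + q} + 146 q\right) = 3 - \frac{1}{j + q} + 146 q$)
$v = - \frac{39389}{202}$ ($v = \frac{-1 + 3 \left(-82\right) + 3 \left(-120\right) + 146 \left(-120\right)^{2} + 146 \left(-82\right) \left(-120\right)}{-82 - 120} - -17322 = \frac{-1 - 246 - 360 + 146 \cdot 14400 + 1436640}{-202} + 17322 = - \frac{-1 - 246 - 360 + 2102400 + 1436640}{202} + 17322 = \left(- \frac{1}{202}\right) 3538433 + 17322 = - \frac{3538433}{202} + 17322 = - \frac{39389}{202} \approx -195.0$)
$v - O{\left(111 \right)} = - \frac{39389}{202} - - \frac{89}{111} = - \frac{39389}{202} + \frac{89}{111} = - \frac{4354201}{22422}$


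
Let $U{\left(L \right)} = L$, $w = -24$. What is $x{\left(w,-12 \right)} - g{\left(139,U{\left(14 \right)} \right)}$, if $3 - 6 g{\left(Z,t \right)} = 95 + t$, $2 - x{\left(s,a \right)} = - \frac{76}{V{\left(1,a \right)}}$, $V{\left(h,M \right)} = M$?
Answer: $\frac{40}{3} \approx 13.333$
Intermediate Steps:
$x{\left(s,a \right)} = 2 + \frac{76}{a}$ ($x{\left(s,a \right)} = 2 - - \frac{76}{a} = 2 + \frac{76}{a}$)
$g{\left(Z,t \right)} = - \frac{46}{3} - \frac{t}{6}$ ($g{\left(Z,t \right)} = \frac{1}{2} - \frac{95 + t}{6} = \frac{1}{2} - \left(\frac{95}{6} + \frac{t}{6}\right) = - \frac{46}{3} - \frac{t}{6}$)
$x{\left(w,-12 \right)} - g{\left(139,U{\left(14 \right)} \right)} = \left(2 + \frac{76}{-12}\right) - \left(- \frac{46}{3} - \frac{7}{3}\right) = \left(2 + 76 \left(- \frac{1}{12}\right)\right) - \left(- \frac{46}{3} - \frac{7}{3}\right) = \left(2 - \frac{19}{3}\right) - - \frac{53}{3} = - \frac{13}{3} + \frac{53}{3} = \frac{40}{3}$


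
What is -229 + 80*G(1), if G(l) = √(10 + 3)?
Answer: -229 + 80*√13 ≈ 59.444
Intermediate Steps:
G(l) = √13
-229 + 80*G(1) = -229 + 80*√13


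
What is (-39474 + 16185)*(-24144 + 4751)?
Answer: 451643577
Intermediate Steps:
(-39474 + 16185)*(-24144 + 4751) = -23289*(-19393) = 451643577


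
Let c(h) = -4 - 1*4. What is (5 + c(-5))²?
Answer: 9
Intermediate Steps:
c(h) = -8 (c(h) = -4 - 4 = -8)
(5 + c(-5))² = (5 - 8)² = (-3)² = 9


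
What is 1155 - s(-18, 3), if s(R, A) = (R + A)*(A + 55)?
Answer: 2025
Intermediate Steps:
s(R, A) = (55 + A)*(A + R) (s(R, A) = (A + R)*(55 + A) = (55 + A)*(A + R))
1155 - s(-18, 3) = 1155 - (3² + 55*3 + 55*(-18) + 3*(-18)) = 1155 - (9 + 165 - 990 - 54) = 1155 - 1*(-870) = 1155 + 870 = 2025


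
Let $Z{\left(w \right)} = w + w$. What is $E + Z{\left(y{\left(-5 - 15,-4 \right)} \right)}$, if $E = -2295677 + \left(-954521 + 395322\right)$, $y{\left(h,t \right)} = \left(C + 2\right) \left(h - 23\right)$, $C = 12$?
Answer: $-2856080$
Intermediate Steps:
$y{\left(h,t \right)} = -322 + 14 h$ ($y{\left(h,t \right)} = \left(12 + 2\right) \left(h - 23\right) = 14 \left(-23 + h\right) = -322 + 14 h$)
$Z{\left(w \right)} = 2 w$
$E = -2854876$ ($E = -2295677 - 559199 = -2854876$)
$E + Z{\left(y{\left(-5 - 15,-4 \right)} \right)} = -2854876 + 2 \left(-322 + 14 \left(-5 - 15\right)\right) = -2854876 + 2 \left(-322 + 14 \left(-20\right)\right) = -2854876 + 2 \left(-322 - 280\right) = -2854876 + 2 \left(-602\right) = -2854876 - 1204 = -2856080$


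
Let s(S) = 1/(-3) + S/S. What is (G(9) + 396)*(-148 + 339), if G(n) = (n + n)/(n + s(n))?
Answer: 2203758/29 ≈ 75992.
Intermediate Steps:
s(S) = ⅔ (s(S) = 1*(-⅓) + 1 = -⅓ + 1 = ⅔)
G(n) = 2*n/(⅔ + n) (G(n) = (n + n)/(n + ⅔) = (2*n)/(⅔ + n) = 2*n/(⅔ + n))
(G(9) + 396)*(-148 + 339) = (6*9/(2 + 3*9) + 396)*(-148 + 339) = (6*9/(2 + 27) + 396)*191 = (6*9/29 + 396)*191 = (6*9*(1/29) + 396)*191 = (54/29 + 396)*191 = (11538/29)*191 = 2203758/29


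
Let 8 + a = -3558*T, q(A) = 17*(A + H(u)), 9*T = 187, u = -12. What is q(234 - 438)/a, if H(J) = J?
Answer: 5508/110903 ≈ 0.049665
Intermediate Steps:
T = 187/9 (T = (⅑)*187 = 187/9 ≈ 20.778)
q(A) = -204 + 17*A (q(A) = 17*(A - 12) = 17*(-12 + A) = -204 + 17*A)
a = -221806/3 (a = -8 - 3558*187/9 = -8 - 221782/3 = -221806/3 ≈ -73935.)
q(234 - 438)/a = (-204 + 17*(234 - 438))/(-221806/3) = (-204 + 17*(-204))*(-3/221806) = (-204 - 3468)*(-3/221806) = -3672*(-3/221806) = 5508/110903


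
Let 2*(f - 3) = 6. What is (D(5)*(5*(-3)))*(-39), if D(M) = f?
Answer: 3510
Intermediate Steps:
f = 6 (f = 3 + (½)*6 = 3 + 3 = 6)
D(M) = 6
(D(5)*(5*(-3)))*(-39) = (6*(5*(-3)))*(-39) = (6*(-15))*(-39) = -90*(-39) = 3510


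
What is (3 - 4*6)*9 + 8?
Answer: -181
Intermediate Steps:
(3 - 4*6)*9 + 8 = (3 - 24)*9 + 8 = -21*9 + 8 = -189 + 8 = -181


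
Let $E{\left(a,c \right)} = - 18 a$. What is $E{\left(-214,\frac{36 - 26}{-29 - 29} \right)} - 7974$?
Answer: $-4122$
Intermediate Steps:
$E{\left(-214,\frac{36 - 26}{-29 - 29} \right)} - 7974 = \left(-18\right) \left(-214\right) - 7974 = 3852 - 7974 = -4122$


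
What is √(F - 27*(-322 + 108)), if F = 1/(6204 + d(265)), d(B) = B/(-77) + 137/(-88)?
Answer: √84252437474304410/3818585 ≈ 76.013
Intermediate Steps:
d(B) = -137/88 - B/77 (d(B) = B*(-1/77) + 137*(-1/88) = -B/77 - 137/88 = -137/88 - B/77)
F = 616/3818585 (F = 1/(6204 + (-137/88 - 1/77*265)) = 1/(6204 + (-137/88 - 265/77)) = 1/(6204 - 3079/616) = 1/(3818585/616) = 616/3818585 ≈ 0.00016132)
√(F - 27*(-322 + 108)) = √(616/3818585 - 27*(-322 + 108)) = √(616/3818585 - 27*(-214)) = √(616/3818585 + 5778) = √(22063784746/3818585) = √84252437474304410/3818585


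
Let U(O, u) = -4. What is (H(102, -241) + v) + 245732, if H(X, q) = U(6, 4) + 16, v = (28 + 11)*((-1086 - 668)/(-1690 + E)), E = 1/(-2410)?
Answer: 1001055841804/4072901 ≈ 2.4578e+5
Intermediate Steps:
E = -1/2410 ≈ -0.00041494
v = 164858460/4072901 (v = (28 + 11)*((-1086 - 668)/(-1690 - 1/2410)) = 39*(-1754/(-4072901/2410)) = 39*(-1754*(-2410/4072901)) = 39*(4227140/4072901) = 164858460/4072901 ≈ 40.477)
H(X, q) = 12 (H(X, q) = -4 + 16 = 12)
(H(102, -241) + v) + 245732 = (12 + 164858460/4072901) + 245732 = 213733272/4072901 + 245732 = 1001055841804/4072901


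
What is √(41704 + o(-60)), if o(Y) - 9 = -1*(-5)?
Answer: √41718 ≈ 204.25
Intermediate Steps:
o(Y) = 14 (o(Y) = 9 - 1*(-5) = 9 + 5 = 14)
√(41704 + o(-60)) = √(41704 + 14) = √41718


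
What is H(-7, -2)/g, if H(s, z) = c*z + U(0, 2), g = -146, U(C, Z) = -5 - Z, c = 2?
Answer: 11/146 ≈ 0.075342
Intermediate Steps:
H(s, z) = -7 + 2*z (H(s, z) = 2*z + (-5 - 1*2) = 2*z + (-5 - 2) = 2*z - 7 = -7 + 2*z)
H(-7, -2)/g = (-7 + 2*(-2))/(-146) = (-7 - 4)*(-1/146) = -11*(-1/146) = 11/146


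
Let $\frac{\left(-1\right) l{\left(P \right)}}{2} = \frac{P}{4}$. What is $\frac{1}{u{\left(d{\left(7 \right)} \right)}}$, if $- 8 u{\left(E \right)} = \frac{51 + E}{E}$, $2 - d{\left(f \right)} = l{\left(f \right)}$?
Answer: $- \frac{88}{113} \approx -0.77876$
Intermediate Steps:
$l{\left(P \right)} = - \frac{P}{2}$ ($l{\left(P \right)} = - 2 \frac{P}{4} = - \frac{P}{2}$)
$d{\left(f \right)} = 2 + \frac{f}{2}$ ($d{\left(f \right)} = 2 - - \frac{f}{2} = 2 + \frac{f}{2}$)
$u{\left(E \right)} = - \frac{51 + E}{8 E}$ ($u{\left(E \right)} = - \frac{\left(51 + E\right) \frac{1}{E}}{8} = - \frac{\frac{1}{E} \left(51 + E\right)}{8} = - \frac{51 + E}{8 E}$)
$\frac{1}{u{\left(d{\left(7 \right)} \right)}} = \frac{1}{\frac{1}{8} \frac{1}{2 + \frac{1}{2} \cdot 7} \left(-51 - \left(2 + \frac{1}{2} \cdot 7\right)\right)} = \frac{1}{\frac{1}{8} \frac{1}{2 + \frac{7}{2}} \left(-51 - \left(2 + \frac{7}{2}\right)\right)} = \frac{1}{\frac{1}{8} \frac{1}{\frac{11}{2}} \left(-51 - \frac{11}{2}\right)} = \frac{1}{\frac{1}{8} \cdot \frac{2}{11} \left(-51 - \frac{11}{2}\right)} = \frac{1}{\frac{1}{8} \cdot \frac{2}{11} \left(- \frac{113}{2}\right)} = \frac{1}{- \frac{113}{88}} = - \frac{88}{113}$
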